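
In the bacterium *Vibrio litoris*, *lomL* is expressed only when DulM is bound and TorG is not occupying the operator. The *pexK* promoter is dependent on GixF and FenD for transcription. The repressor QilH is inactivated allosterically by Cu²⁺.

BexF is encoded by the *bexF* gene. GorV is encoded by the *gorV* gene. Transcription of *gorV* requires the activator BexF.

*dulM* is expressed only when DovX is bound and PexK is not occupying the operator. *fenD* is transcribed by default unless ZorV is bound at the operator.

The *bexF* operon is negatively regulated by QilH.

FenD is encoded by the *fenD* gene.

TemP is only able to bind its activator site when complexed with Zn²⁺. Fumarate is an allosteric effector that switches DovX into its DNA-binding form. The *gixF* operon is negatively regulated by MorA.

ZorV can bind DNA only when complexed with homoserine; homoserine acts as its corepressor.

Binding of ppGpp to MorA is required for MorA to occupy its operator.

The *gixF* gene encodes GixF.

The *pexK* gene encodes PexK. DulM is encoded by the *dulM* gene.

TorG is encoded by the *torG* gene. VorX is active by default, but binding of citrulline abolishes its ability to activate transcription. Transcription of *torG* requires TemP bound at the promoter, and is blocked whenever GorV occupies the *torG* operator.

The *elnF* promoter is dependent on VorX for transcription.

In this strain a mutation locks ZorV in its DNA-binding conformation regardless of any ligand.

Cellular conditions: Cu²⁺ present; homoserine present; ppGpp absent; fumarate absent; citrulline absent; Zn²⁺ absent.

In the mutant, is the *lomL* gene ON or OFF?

ppGpp is absent, so MorA is inactive.
With no repressor bound, *gixF* is transcribed.
So GixF is produced and active.
ZorV is constitutively active in this strain.
With repressor ZorV bound, *fenD* is not transcribed.
So FenD is not produced.
Required activator FenD is absent, so *pexK* is not transcribed.
So PexK is not produced.
Fumarate is absent, so DovX is inactive.
Required activator DovX is absent, so *dulM* is not transcribed.
So DulM is not produced.
Cu²⁺ is present, so QilH is inactive.
With no repressor bound, *bexF* is transcribed.
So BexF is produced and active.
No repressor is bound and BexF is active, so *gorV* is transcribed.
So GorV is produced and active.
Zn²⁺ is absent, so TemP is inactive.
With repressor GorV bound, *torG* is not transcribed.
So TorG is not produced.
Required activator DulM is absent, so *lomL* is not transcribed.

OFF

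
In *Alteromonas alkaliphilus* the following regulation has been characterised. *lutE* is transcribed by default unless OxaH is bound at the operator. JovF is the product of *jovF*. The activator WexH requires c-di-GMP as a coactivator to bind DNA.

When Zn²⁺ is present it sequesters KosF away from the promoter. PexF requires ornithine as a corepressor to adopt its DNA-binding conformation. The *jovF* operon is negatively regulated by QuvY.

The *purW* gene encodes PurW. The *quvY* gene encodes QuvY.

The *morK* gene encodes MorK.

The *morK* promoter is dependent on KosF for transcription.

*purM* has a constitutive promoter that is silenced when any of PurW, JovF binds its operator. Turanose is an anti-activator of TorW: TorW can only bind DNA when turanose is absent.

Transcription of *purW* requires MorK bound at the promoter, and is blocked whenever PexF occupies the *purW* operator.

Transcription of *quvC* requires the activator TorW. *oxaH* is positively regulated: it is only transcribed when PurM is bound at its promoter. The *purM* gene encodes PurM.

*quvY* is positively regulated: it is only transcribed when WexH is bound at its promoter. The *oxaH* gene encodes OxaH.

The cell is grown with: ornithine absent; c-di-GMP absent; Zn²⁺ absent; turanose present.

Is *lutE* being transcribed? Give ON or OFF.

Zn²⁺ is absent, so KosF is active.
No repressor is bound and KosF is active, so *morK* is transcribed.
So MorK is produced and active.
Ornithine is absent, so PexF is inactive.
No repressor is bound and MorK is active, so *purW* is transcribed.
So PurW is produced and active.
c-di-GMP is absent, so WexH is inactive.
Required activator WexH is absent, so *quvY* is not transcribed.
So QuvY is not produced.
With no repressor bound, *jovF* is transcribed.
So JovF is produced and active.
With repressor PurW bound, *purM* is not transcribed.
So PurM is not produced.
Required activator PurM is absent, so *oxaH* is not transcribed.
So OxaH is not produced.
With no repressor bound, *lutE* is transcribed.

ON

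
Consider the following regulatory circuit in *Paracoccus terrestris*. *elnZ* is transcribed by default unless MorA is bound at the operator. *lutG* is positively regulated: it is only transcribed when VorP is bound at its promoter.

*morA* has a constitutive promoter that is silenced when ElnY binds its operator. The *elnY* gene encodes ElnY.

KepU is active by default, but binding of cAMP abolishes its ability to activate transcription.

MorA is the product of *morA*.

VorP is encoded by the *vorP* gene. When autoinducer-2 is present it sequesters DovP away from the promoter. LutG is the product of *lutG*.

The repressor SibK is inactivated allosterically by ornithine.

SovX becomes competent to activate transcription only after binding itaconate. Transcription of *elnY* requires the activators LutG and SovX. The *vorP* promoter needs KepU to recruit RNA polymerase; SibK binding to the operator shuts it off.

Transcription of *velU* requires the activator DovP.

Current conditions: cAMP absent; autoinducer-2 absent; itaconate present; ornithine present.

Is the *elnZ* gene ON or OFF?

ON

cAMP is absent, so KepU is active.
Ornithine is present, so SibK is inactive.
No repressor is bound and KepU is active, so *vorP* is transcribed.
So VorP is produced and active.
No repressor is bound and VorP is active, so *lutG* is transcribed.
So LutG is produced and active.
Itaconate is present, so SovX is active.
No repressor is bound and LutG and SovX are active, so *elnY* is transcribed.
So ElnY is produced and active.
With repressor ElnY bound, *morA* is not transcribed.
So MorA is not produced.
With no repressor bound, *elnZ* is transcribed.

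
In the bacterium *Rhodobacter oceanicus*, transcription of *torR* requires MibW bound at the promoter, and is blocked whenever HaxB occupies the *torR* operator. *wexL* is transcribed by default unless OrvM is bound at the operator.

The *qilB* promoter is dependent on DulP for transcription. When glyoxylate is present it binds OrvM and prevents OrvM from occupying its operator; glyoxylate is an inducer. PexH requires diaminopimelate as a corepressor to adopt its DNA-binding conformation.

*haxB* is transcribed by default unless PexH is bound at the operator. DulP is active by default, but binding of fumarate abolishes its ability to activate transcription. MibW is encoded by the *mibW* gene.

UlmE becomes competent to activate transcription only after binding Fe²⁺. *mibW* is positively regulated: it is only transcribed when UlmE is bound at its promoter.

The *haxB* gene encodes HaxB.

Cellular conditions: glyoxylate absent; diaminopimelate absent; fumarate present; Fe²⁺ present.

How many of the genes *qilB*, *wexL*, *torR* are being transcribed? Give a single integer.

Fumarate is present, so DulP is inactive.
Required activator DulP is absent, so *qilB* is not transcribed.
→ *qilB* is OFF.
Glyoxylate is absent, so OrvM is active.
With repressor OrvM bound, *wexL* is not transcribed.
→ *wexL* is OFF.
Diaminopimelate is absent, so PexH is inactive.
With no repressor bound, *haxB* is transcribed.
So HaxB is produced and active.
Fe²⁺ is present, so UlmE is active.
No repressor is bound and UlmE is active, so *mibW* is transcribed.
So MibW is produced and active.
With repressor HaxB bound, *torR* is not transcribed.
→ *torR* is OFF.
0 of the 3 genes are transcribed.

0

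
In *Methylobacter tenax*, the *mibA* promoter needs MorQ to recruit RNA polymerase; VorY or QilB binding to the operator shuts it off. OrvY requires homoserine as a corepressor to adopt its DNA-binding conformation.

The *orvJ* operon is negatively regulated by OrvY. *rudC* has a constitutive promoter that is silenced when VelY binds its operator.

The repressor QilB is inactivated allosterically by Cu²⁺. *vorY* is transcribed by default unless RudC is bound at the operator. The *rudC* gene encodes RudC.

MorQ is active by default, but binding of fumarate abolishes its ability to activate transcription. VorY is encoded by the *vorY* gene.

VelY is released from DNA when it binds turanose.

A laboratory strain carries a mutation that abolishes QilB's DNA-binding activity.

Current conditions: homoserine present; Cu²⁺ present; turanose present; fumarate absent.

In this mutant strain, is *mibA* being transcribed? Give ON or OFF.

ON

Fumarate is absent, so MorQ is active.
Turanose is present, so VelY is inactive.
With no repressor bound, *rudC* is transcribed.
So RudC is produced and active.
With repressor RudC bound, *vorY* is not transcribed.
So VorY is not produced.
QilB is non-functional in this strain, so it has no effect.
No repressor is bound and MorQ is active, so *mibA* is transcribed.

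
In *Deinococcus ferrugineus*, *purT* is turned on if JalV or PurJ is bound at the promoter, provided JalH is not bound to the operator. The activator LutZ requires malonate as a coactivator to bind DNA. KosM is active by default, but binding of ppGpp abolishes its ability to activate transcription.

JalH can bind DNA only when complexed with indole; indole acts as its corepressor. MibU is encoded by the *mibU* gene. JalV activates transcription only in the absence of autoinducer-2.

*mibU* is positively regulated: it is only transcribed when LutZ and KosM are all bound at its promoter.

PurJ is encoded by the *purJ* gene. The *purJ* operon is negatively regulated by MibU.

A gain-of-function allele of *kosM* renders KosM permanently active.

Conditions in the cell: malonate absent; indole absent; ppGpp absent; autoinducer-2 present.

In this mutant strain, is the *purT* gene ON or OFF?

ON

Autoinducer-2 is present, so JalV is inactive.
Indole is absent, so JalH is inactive.
Malonate is absent, so LutZ is inactive.
KosM is constitutively active in this strain.
Required activator LutZ is absent, so *mibU* is not transcribed.
So MibU is not produced.
With no repressor bound, *purJ* is transcribed.
So PurJ is produced and active.
Activator PurJ is present, so *purT* is transcribed.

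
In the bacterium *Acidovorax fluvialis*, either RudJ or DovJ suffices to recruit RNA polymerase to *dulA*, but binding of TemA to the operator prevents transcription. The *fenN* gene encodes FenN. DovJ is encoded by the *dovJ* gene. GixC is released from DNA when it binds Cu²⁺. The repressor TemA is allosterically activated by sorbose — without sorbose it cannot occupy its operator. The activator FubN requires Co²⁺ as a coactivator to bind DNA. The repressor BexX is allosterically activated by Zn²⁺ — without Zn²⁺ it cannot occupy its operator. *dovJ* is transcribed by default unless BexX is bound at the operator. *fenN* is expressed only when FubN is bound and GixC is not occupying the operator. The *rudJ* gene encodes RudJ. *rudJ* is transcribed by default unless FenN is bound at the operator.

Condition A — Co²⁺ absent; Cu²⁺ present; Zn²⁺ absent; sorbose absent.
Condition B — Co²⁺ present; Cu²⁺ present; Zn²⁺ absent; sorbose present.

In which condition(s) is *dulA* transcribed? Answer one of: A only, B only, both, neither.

A only

Condition A:
Co²⁺ is absent, so FubN is inactive.
Cu²⁺ is present, so GixC is inactive.
Required activator FubN is absent, so *fenN* is not transcribed.
So FenN is not produced.
With no repressor bound, *rudJ* is transcribed.
So RudJ is produced and active.
Zn²⁺ is absent, so BexX is inactive.
With no repressor bound, *dovJ* is transcribed.
So DovJ is produced and active.
Sorbose is absent, so TemA is inactive.
Activator RudJ is present, so *dulA* is transcribed.
→ *dulA* is ON in A.
Condition B:
Co²⁺ is present, so FubN is active.
Cu²⁺ is present, so GixC is inactive.
No repressor is bound and FubN is active, so *fenN* is transcribed.
So FenN is produced and active.
With repressor FenN bound, *rudJ* is not transcribed.
So RudJ is not produced.
Zn²⁺ is absent, so BexX is inactive.
With no repressor bound, *dovJ* is transcribed.
So DovJ is produced and active.
Sorbose is present, so TemA is active.
With repressor TemA bound, *dulA* is not transcribed.
→ *dulA* is OFF in B.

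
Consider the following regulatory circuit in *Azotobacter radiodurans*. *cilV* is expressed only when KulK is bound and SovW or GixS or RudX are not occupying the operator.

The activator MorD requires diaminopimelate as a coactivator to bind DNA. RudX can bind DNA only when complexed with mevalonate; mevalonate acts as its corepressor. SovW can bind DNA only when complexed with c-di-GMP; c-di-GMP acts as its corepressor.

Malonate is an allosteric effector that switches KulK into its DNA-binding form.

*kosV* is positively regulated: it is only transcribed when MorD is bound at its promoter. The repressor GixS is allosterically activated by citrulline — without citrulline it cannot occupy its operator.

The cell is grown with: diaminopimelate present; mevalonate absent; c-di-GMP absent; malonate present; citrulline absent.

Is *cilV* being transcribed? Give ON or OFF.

ON

Malonate is present, so KulK is active.
c-di-GMP is absent, so SovW is inactive.
Citrulline is absent, so GixS is inactive.
Mevalonate is absent, so RudX is inactive.
No repressor is bound and KulK is active, so *cilV* is transcribed.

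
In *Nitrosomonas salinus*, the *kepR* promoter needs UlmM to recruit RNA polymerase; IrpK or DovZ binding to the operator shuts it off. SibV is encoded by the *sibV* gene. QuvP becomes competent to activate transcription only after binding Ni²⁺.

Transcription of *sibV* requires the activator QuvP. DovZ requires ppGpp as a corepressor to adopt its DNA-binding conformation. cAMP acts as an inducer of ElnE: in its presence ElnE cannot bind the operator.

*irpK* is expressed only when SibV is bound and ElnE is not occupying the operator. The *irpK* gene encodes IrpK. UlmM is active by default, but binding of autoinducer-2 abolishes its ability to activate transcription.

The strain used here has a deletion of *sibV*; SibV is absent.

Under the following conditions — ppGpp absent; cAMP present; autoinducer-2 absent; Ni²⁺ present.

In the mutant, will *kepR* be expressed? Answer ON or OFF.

SibV is non-functional in this strain, so it has no effect.
cAMP is present, so ElnE is inactive.
Required activator SibV is absent, so *irpK* is not transcribed.
So IrpK is not produced.
Autoinducer-2 is absent, so UlmM is active.
ppGpp is absent, so DovZ is inactive.
No repressor is bound and UlmM is active, so *kepR* is transcribed.

ON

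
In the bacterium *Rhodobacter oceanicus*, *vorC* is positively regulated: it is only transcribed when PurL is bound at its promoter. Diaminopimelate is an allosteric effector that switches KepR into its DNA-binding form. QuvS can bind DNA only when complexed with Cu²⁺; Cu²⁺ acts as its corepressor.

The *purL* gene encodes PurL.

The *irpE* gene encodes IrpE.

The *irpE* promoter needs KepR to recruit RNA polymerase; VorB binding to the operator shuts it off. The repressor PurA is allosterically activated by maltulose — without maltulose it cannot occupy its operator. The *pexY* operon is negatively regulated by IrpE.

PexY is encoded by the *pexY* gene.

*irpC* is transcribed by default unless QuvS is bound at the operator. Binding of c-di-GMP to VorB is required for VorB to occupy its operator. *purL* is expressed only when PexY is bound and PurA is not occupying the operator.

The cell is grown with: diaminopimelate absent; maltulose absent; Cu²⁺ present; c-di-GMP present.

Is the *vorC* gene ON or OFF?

ON

c-di-GMP is present, so VorB is active.
Diaminopimelate is absent, so KepR is inactive.
With repressor VorB bound, *irpE* is not transcribed.
So IrpE is not produced.
With no repressor bound, *pexY* is transcribed.
So PexY is produced and active.
Maltulose is absent, so PurA is inactive.
No repressor is bound and PexY is active, so *purL* is transcribed.
So PurL is produced and active.
No repressor is bound and PurL is active, so *vorC* is transcribed.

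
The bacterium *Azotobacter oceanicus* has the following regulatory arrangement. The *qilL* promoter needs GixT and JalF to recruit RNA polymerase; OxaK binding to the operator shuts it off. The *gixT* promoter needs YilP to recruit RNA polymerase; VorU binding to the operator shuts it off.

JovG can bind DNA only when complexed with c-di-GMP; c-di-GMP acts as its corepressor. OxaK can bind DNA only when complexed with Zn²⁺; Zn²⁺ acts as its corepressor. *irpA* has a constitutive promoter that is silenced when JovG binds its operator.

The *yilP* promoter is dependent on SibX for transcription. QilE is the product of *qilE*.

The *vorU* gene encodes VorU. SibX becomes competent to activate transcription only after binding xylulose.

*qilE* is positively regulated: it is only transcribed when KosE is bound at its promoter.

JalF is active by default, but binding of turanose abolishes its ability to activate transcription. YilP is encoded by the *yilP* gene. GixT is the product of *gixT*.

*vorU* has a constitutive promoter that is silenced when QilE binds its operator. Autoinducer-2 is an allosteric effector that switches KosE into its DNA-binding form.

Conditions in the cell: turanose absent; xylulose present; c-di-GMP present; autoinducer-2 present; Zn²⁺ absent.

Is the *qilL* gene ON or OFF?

Autoinducer-2 is present, so KosE is active.
No repressor is bound and KosE is active, so *qilE* is transcribed.
So QilE is produced and active.
With repressor QilE bound, *vorU* is not transcribed.
So VorU is not produced.
Xylulose is present, so SibX is active.
No repressor is bound and SibX is active, so *yilP* is transcribed.
So YilP is produced and active.
No repressor is bound and YilP is active, so *gixT* is transcribed.
So GixT is produced and active.
Zn²⁺ is absent, so OxaK is inactive.
Turanose is absent, so JalF is active.
No repressor is bound and GixT and JalF are active, so *qilL* is transcribed.

ON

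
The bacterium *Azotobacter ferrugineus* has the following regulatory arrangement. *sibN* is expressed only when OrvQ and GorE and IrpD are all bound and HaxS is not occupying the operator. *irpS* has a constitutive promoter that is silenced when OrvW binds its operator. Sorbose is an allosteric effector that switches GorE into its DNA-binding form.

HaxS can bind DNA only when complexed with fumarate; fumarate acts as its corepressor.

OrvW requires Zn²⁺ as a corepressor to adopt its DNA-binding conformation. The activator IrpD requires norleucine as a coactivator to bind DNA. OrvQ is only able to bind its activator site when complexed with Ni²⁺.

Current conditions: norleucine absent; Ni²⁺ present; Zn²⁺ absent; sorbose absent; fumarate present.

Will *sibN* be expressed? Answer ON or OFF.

OFF

Fumarate is present, so HaxS is active.
Ni²⁺ is present, so OrvQ is active.
Sorbose is absent, so GorE is inactive.
Norleucine is absent, so IrpD is inactive.
With repressor HaxS bound, *sibN* is not transcribed.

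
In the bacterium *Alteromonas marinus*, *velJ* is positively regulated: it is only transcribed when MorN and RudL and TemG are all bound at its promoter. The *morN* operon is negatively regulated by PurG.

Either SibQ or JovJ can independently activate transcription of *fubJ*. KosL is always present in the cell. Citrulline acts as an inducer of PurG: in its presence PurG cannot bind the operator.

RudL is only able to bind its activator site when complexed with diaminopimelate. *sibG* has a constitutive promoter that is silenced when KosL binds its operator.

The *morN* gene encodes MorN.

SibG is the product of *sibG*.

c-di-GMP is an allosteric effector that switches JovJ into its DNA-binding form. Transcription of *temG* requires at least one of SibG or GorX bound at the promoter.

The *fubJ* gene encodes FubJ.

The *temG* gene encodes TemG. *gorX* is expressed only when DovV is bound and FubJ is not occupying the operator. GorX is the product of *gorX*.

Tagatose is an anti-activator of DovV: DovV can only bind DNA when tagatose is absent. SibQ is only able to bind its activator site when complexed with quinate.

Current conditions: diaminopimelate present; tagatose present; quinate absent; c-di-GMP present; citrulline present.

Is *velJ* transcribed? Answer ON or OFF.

OFF

Citrulline is present, so PurG is inactive.
With no repressor bound, *morN* is transcribed.
So MorN is produced and active.
Diaminopimelate is present, so RudL is active.
KosL is produced constitutively and is active.
With repressor KosL bound, *sibG* is not transcribed.
So SibG is not produced.
Tagatose is present, so DovV is inactive.
Quinate is absent, so SibQ is inactive.
c-di-GMP is present, so JovJ is active.
Activator JovJ is present, so *fubJ* is transcribed.
So FubJ is produced and active.
With repressor FubJ bound, *gorX* is not transcribed.
So GorX is not produced.
No activator is available at the *temG* promoter, so *temG* is not transcribed.
So TemG is not produced.
Required activator TemG is absent, so *velJ* is not transcribed.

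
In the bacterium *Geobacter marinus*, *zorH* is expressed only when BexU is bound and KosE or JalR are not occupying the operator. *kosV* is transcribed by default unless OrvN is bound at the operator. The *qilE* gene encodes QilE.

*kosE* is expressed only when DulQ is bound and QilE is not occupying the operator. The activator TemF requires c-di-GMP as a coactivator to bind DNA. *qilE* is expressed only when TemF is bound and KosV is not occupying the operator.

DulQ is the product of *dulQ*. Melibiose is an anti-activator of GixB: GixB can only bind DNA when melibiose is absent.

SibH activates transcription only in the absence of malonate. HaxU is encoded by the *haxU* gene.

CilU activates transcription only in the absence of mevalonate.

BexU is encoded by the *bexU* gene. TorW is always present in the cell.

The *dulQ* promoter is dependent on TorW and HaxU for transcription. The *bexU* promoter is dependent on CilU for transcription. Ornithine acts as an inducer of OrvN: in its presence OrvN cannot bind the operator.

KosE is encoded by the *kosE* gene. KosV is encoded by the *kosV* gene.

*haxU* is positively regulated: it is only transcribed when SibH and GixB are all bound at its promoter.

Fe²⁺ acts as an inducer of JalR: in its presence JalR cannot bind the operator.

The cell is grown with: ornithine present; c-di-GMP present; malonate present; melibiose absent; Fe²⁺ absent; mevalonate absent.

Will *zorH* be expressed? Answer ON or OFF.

OFF

TorW is produced constitutively and is active.
Malonate is present, so SibH is inactive.
Melibiose is absent, so GixB is active.
Required activator SibH is absent, so *haxU* is not transcribed.
So HaxU is not produced.
Required activator HaxU is absent, so *dulQ* is not transcribed.
So DulQ is not produced.
Ornithine is present, so OrvN is inactive.
With no repressor bound, *kosV* is transcribed.
So KosV is produced and active.
c-di-GMP is present, so TemF is active.
With repressor KosV bound, *qilE* is not transcribed.
So QilE is not produced.
Required activator DulQ is absent, so *kosE* is not transcribed.
So KosE is not produced.
Mevalonate is absent, so CilU is active.
No repressor is bound and CilU is active, so *bexU* is transcribed.
So BexU is produced and active.
Fe²⁺ is absent, so JalR is active.
With repressor JalR bound, *zorH* is not transcribed.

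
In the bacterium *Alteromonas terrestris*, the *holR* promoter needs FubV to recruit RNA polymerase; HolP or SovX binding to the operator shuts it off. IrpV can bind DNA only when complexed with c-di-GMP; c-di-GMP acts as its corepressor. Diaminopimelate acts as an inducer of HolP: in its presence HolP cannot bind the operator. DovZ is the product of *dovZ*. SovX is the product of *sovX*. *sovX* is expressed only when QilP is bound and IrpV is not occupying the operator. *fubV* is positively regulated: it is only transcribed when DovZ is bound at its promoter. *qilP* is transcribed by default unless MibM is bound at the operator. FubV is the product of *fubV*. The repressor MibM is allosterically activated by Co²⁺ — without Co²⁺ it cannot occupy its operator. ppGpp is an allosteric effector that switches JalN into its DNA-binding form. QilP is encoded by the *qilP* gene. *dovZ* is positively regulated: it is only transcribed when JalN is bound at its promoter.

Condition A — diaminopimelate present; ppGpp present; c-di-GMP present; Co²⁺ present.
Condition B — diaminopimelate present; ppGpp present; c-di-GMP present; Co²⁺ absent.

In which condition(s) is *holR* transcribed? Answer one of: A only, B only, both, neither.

Condition A:
Diaminopimelate is present, so HolP is inactive.
ppGpp is present, so JalN is active.
No repressor is bound and JalN is active, so *dovZ* is transcribed.
So DovZ is produced and active.
No repressor is bound and DovZ is active, so *fubV* is transcribed.
So FubV is produced and active.
c-di-GMP is present, so IrpV is active.
Co²⁺ is present, so MibM is active.
With repressor MibM bound, *qilP* is not transcribed.
So QilP is not produced.
With repressor IrpV bound, *sovX* is not transcribed.
So SovX is not produced.
No repressor is bound and FubV is active, so *holR* is transcribed.
→ *holR* is ON in A.
Condition B:
Diaminopimelate is present, so HolP is inactive.
ppGpp is present, so JalN is active.
No repressor is bound and JalN is active, so *dovZ* is transcribed.
So DovZ is produced and active.
No repressor is bound and DovZ is active, so *fubV* is transcribed.
So FubV is produced and active.
c-di-GMP is present, so IrpV is active.
Co²⁺ is absent, so MibM is inactive.
With no repressor bound, *qilP* is transcribed.
So QilP is produced and active.
With repressor IrpV bound, *sovX* is not transcribed.
So SovX is not produced.
No repressor is bound and FubV is active, so *holR* is transcribed.
→ *holR* is ON in B.

both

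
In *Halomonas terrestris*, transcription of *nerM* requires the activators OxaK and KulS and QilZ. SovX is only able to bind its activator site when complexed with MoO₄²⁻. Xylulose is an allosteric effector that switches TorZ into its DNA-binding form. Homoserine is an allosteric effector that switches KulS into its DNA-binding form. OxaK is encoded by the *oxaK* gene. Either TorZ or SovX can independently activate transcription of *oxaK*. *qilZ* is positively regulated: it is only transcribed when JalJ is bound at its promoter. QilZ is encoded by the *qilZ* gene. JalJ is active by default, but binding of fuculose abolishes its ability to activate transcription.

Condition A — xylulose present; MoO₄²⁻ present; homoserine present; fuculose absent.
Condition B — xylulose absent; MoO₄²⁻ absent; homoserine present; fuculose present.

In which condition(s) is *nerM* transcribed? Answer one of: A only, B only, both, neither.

A only

Condition A:
Xylulose is present, so TorZ is active.
MoO₄²⁻ is present, so SovX is active.
Activator TorZ is present, so *oxaK* is transcribed.
So OxaK is produced and active.
Homoserine is present, so KulS is active.
Fuculose is absent, so JalJ is active.
No repressor is bound and JalJ is active, so *qilZ* is transcribed.
So QilZ is produced and active.
No repressor is bound and OxaK and KulS and QilZ are active, so *nerM* is transcribed.
→ *nerM* is ON in A.
Condition B:
Xylulose is absent, so TorZ is inactive.
MoO₄²⁻ is absent, so SovX is inactive.
No activator is available at the *oxaK* promoter, so *oxaK* is not transcribed.
So OxaK is not produced.
Homoserine is present, so KulS is active.
Fuculose is present, so JalJ is inactive.
Required activator JalJ is absent, so *qilZ* is not transcribed.
So QilZ is not produced.
Required activator OxaK is absent, so *nerM* is not transcribed.
→ *nerM* is OFF in B.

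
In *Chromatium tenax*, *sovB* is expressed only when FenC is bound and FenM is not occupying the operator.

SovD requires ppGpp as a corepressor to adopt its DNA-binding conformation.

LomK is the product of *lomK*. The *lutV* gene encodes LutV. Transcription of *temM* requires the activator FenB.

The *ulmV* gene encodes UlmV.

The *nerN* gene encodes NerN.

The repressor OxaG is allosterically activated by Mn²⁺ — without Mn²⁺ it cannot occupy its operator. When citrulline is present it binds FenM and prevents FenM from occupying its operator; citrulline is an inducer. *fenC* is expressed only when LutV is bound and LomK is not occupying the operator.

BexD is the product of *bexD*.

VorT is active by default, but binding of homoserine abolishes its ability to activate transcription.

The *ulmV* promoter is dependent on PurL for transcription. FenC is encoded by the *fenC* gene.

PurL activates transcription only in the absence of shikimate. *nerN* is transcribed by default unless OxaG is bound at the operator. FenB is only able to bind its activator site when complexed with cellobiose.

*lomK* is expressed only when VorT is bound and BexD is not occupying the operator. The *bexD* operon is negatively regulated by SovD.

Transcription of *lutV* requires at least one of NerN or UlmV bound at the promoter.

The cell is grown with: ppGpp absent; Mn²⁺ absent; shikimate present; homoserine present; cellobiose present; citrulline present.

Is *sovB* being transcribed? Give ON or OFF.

ON

Citrulline is present, so FenM is inactive.
Mn²⁺ is absent, so OxaG is inactive.
With no repressor bound, *nerN* is transcribed.
So NerN is produced and active.
Shikimate is present, so PurL is inactive.
Required activator PurL is absent, so *ulmV* is not transcribed.
So UlmV is not produced.
Activator NerN is present, so *lutV* is transcribed.
So LutV is produced and active.
ppGpp is absent, so SovD is inactive.
With no repressor bound, *bexD* is transcribed.
So BexD is produced and active.
Homoserine is present, so VorT is inactive.
With repressor BexD bound, *lomK* is not transcribed.
So LomK is not produced.
No repressor is bound and LutV is active, so *fenC* is transcribed.
So FenC is produced and active.
No repressor is bound and FenC is active, so *sovB* is transcribed.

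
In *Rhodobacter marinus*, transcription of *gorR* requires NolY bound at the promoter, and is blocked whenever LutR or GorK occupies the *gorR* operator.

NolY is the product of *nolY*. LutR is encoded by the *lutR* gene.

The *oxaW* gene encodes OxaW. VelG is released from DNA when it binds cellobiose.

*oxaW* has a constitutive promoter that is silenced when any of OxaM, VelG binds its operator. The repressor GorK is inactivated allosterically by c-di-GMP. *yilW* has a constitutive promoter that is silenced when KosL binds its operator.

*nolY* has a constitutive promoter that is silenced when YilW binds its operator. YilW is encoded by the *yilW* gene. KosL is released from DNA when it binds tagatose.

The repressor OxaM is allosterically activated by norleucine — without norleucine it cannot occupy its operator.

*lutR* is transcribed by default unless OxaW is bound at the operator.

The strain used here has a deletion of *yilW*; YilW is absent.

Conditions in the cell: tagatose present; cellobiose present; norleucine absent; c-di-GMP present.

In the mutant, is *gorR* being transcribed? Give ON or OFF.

Norleucine is absent, so OxaM is inactive.
Cellobiose is present, so VelG is inactive.
With no repressor bound, *oxaW* is transcribed.
So OxaW is produced and active.
With repressor OxaW bound, *lutR* is not transcribed.
So LutR is not produced.
c-di-GMP is present, so GorK is inactive.
YilW is non-functional in this strain, so it has no effect.
With no repressor bound, *nolY* is transcribed.
So NolY is produced and active.
No repressor is bound and NolY is active, so *gorR* is transcribed.

ON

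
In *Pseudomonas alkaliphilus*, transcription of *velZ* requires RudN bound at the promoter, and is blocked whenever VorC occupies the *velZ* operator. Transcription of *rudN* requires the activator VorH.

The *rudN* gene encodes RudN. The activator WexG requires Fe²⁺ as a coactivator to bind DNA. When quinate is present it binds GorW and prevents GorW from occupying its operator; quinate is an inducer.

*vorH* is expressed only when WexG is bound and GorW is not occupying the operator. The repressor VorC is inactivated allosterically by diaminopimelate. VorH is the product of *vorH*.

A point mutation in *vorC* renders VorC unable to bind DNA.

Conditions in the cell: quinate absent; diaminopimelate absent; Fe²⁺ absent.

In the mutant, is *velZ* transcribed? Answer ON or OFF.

OFF

VorC is non-functional in this strain, so it has no effect.
Quinate is absent, so GorW is active.
Fe²⁺ is absent, so WexG is inactive.
With repressor GorW bound, *vorH* is not transcribed.
So VorH is not produced.
Required activator VorH is absent, so *rudN* is not transcribed.
So RudN is not produced.
Required activator RudN is absent, so *velZ* is not transcribed.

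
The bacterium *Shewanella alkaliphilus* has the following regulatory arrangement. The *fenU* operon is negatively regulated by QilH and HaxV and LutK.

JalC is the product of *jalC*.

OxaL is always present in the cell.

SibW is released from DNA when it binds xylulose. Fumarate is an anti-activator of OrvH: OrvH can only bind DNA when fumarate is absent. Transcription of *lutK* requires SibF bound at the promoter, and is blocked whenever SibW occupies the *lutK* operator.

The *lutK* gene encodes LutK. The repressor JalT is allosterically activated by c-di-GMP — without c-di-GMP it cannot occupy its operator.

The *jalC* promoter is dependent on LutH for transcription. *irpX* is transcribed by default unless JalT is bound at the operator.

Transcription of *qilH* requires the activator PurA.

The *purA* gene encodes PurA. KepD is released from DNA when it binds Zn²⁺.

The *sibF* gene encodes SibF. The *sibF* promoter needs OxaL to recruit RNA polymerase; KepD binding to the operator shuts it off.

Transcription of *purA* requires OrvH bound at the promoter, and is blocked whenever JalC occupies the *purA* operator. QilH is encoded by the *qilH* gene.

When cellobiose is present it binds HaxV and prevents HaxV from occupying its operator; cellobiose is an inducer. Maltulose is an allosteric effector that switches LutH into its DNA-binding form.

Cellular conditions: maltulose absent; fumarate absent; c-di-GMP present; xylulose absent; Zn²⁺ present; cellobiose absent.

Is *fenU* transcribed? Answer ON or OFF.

OFF

Fumarate is absent, so OrvH is active.
Maltulose is absent, so LutH is inactive.
Required activator LutH is absent, so *jalC* is not transcribed.
So JalC is not produced.
No repressor is bound and OrvH is active, so *purA* is transcribed.
So PurA is produced and active.
No repressor is bound and PurA is active, so *qilH* is transcribed.
So QilH is produced and active.
Cellobiose is absent, so HaxV is active.
Zn²⁺ is present, so KepD is inactive.
OxaL is produced constitutively and is active.
No repressor is bound and OxaL is active, so *sibF* is transcribed.
So SibF is produced and active.
Xylulose is absent, so SibW is active.
With repressor SibW bound, *lutK* is not transcribed.
So LutK is not produced.
With repressor QilH bound, *fenU* is not transcribed.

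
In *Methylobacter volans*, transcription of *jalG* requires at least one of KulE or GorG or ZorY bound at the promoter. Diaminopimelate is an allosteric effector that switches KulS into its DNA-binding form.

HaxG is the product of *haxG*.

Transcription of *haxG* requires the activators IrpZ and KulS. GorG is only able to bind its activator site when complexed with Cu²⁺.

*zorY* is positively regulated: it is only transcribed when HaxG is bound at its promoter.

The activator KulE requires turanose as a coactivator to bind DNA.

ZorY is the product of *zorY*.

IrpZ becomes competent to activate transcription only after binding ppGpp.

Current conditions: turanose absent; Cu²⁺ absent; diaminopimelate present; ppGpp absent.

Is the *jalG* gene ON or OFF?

Turanose is absent, so KulE is inactive.
Cu²⁺ is absent, so GorG is inactive.
ppGpp is absent, so IrpZ is inactive.
Diaminopimelate is present, so KulS is active.
Required activator IrpZ is absent, so *haxG* is not transcribed.
So HaxG is not produced.
Required activator HaxG is absent, so *zorY* is not transcribed.
So ZorY is not produced.
No activator is available at the *jalG* promoter, so *jalG* is not transcribed.

OFF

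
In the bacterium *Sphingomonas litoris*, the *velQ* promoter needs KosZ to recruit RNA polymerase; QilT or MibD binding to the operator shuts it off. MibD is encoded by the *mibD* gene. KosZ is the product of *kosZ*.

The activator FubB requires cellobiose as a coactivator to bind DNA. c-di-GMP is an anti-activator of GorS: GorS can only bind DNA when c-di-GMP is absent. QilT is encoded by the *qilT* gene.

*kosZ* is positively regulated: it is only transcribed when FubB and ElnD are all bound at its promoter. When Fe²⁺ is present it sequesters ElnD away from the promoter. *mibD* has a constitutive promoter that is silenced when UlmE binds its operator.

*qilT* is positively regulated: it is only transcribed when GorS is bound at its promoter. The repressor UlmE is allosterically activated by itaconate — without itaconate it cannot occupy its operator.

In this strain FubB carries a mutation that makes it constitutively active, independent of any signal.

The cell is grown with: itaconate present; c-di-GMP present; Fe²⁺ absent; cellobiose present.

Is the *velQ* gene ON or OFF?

c-di-GMP is present, so GorS is inactive.
Required activator GorS is absent, so *qilT* is not transcribed.
So QilT is not produced.
FubB is constitutively active in this strain.
Fe²⁺ is absent, so ElnD is active.
No repressor is bound and FubB and ElnD are active, so *kosZ* is transcribed.
So KosZ is produced and active.
Itaconate is present, so UlmE is active.
With repressor UlmE bound, *mibD* is not transcribed.
So MibD is not produced.
No repressor is bound and KosZ is active, so *velQ* is transcribed.

ON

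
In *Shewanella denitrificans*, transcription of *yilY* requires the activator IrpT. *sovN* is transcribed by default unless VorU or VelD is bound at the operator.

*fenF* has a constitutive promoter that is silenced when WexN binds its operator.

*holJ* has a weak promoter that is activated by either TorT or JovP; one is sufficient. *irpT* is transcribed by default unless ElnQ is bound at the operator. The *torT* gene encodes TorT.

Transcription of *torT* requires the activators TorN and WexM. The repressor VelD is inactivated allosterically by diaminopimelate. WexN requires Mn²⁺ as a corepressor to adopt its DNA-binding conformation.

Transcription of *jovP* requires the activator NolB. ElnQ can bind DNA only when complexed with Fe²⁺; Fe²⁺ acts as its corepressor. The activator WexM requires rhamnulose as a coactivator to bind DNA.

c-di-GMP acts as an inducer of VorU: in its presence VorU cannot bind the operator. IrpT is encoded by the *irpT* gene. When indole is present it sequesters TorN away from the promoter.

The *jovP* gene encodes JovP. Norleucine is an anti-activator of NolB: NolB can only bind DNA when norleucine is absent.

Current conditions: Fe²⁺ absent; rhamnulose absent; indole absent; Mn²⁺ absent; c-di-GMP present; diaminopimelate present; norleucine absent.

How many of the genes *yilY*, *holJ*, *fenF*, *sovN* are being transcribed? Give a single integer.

4

Fe²⁺ is absent, so ElnQ is inactive.
With no repressor bound, *irpT* is transcribed.
So IrpT is produced and active.
No repressor is bound and IrpT is active, so *yilY* is transcribed.
→ *yilY* is ON.
Indole is absent, so TorN is active.
Rhamnulose is absent, so WexM is inactive.
Required activator WexM is absent, so *torT* is not transcribed.
So TorT is not produced.
Norleucine is absent, so NolB is active.
No repressor is bound and NolB is active, so *jovP* is transcribed.
So JovP is produced and active.
Activator JovP is present, so *holJ* is transcribed.
→ *holJ* is ON.
Mn²⁺ is absent, so WexN is inactive.
With no repressor bound, *fenF* is transcribed.
→ *fenF* is ON.
c-di-GMP is present, so VorU is inactive.
Diaminopimelate is present, so VelD is inactive.
With no repressor bound, *sovN* is transcribed.
→ *sovN* is ON.
4 of the 4 genes are transcribed.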